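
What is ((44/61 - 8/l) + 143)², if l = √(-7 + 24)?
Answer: 1306863057/63257 - 140272*√17/1037 ≈ 20102.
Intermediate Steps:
l = √17 ≈ 4.1231
((44/61 - 8/l) + 143)² = ((44/61 - 8*√17/17) + 143)² = (8767/61 - 8*√17/17)²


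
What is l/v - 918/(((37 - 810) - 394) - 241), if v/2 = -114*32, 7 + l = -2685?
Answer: 40969/40128 ≈ 1.0210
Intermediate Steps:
l = -2692 (l = -7 - 2685 = -2692)
v = -7296 (v = 2*(-114*32) = 2*(-3648) = -7296)
l/v - 918/(((37 - 810) - 394) - 241) = -2692/(-7296) - 918/(((37 - 810) - 394) - 241) = -2692*(-1/7296) - 918/((-773 - 394) - 241) = 673/1824 - 918/(-1167 - 241) = 673/1824 - 918/(-1408) = 673/1824 - 918*(-1/1408) = 673/1824 + 459/704 = 40969/40128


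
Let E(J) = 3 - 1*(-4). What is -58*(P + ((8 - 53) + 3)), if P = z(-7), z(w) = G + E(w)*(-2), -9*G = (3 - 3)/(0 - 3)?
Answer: 3248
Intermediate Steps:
E(J) = 7 (E(J) = 3 + 4 = 7)
G = 0 (G = -(3 - 3)/(9*(0 - 3)) = -0/(-3) = -0*(-1)/3 = -1/9*0 = 0)
z(w) = -14 (z(w) = 0 + 7*(-2) = 0 - 14 = -14)
P = -14
-58*(P + ((8 - 53) + 3)) = -58*(-14 + ((8 - 53) + 3)) = -58*(-14 + (-45 + 3)) = -58*(-14 - 42) = -58*(-56) = 3248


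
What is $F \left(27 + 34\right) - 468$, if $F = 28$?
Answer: $1240$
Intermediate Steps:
$F \left(27 + 34\right) - 468 = 28 \left(27 + 34\right) - 468 = 28 \cdot 61 - 468 = 1708 - 468 = 1240$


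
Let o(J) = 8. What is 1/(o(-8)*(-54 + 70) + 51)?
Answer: 1/179 ≈ 0.0055866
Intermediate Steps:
1/(o(-8)*(-54 + 70) + 51) = 1/(8*(-54 + 70) + 51) = 1/(8*16 + 51) = 1/(128 + 51) = 1/179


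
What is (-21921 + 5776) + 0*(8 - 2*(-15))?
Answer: -16145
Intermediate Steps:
(-21921 + 5776) + 0*(8 - 2*(-15)) = -16145 + 0*(8 + 30) = -16145 + 0*38 = -16145 + 0 = -16145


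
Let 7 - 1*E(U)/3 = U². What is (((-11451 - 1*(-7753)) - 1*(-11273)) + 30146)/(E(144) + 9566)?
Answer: -37721/52621 ≈ -0.71684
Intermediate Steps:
E(U) = 21 - 3*U²
(((-11451 - 1*(-7753)) - 1*(-11273)) + 30146)/(E(144) + 9566) = (((-11451 - 1*(-7753)) - 1*(-11273)) + 30146)/((21 - 3*144²) + 9566) = (((-11451 + 7753) + 11273) + 30146)/((21 - 3*20736) + 9566) = ((-3698 + 11273) + 30146)/((21 - 62208) + 9566) = (7575 + 30146)/(-62187 + 9566) = 37721/(-52621) = 37721*(-1/52621) = -37721/52621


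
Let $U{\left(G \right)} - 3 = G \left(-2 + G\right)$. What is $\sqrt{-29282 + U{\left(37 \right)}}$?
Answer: $4 i \sqrt{1749} \approx 167.28 i$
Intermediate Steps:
$U{\left(G \right)} = 3 + G \left(-2 + G\right)$
$\sqrt{-29282 + U{\left(37 \right)}} = \sqrt{-29282 + \left(3 + 37^{2} - 74\right)} = \sqrt{-29282 + \left(3 + 1369 - 74\right)} = \sqrt{-29282 + 1298} = \sqrt{-27984} = 4 i \sqrt{1749}$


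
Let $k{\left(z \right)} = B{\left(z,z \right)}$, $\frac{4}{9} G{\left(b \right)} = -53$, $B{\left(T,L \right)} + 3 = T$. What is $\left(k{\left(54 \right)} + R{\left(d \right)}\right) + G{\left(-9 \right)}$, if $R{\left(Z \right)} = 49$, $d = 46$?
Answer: $- \frac{77}{4} \approx -19.25$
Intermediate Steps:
$B{\left(T,L \right)} = -3 + T$
$G{\left(b \right)} = - \frac{477}{4}$ ($G{\left(b \right)} = \frac{9}{4} \left(-53\right) = - \frac{477}{4}$)
$k{\left(z \right)} = -3 + z$
$\left(k{\left(54 \right)} + R{\left(d \right)}\right) + G{\left(-9 \right)} = \left(\left(-3 + 54\right) + 49\right) - \frac{477}{4} = \left(51 + 49\right) - \frac{477}{4} = 100 - \frac{477}{4} = - \frac{77}{4}$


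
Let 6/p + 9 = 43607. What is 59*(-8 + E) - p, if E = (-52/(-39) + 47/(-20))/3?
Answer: -1930498181/3923820 ≈ -491.99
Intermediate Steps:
E = -61/180 (E = (-52*(-1/39) + 47*(-1/20))*(1/3) = (4/3 - 47/20)*(1/3) = -61/60*1/3 = -61/180 ≈ -0.33889)
p = 3/21799 (p = 6/(-9 + 43607) = 6/43598 = 6*(1/43598) = 3/21799 ≈ 0.00013762)
59*(-8 + E) - p = 59*(-8 - 61/180) - 1*3/21799 = 59*(-1501/180) - 3/21799 = -88559/180 - 3/21799 = -1930498181/3923820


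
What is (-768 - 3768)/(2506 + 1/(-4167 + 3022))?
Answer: -5193720/2869369 ≈ -1.8101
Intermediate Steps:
(-768 - 3768)/(2506 + 1/(-4167 + 3022)) = -4536/(2506 + 1/(-1145)) = -4536/(2506 - 1/1145) = -4536/2869369/1145 = -4536*1145/2869369 = -5193720/2869369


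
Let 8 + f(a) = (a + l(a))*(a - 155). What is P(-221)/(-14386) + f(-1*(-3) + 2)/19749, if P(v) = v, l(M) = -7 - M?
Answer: 19354741/284109114 ≈ 0.068124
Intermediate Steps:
f(a) = 1077 - 7*a (f(a) = -8 + (a + (-7 - a))*(a - 155) = -8 - 7*(-155 + a) = -8 + (1085 - 7*a) = 1077 - 7*a)
P(-221)/(-14386) + f(-1*(-3) + 2)/19749 = -221/(-14386) + (1077 - 7*(-1*(-3) + 2))/19749 = -221*(-1/14386) + (1077 - 7*(3 + 2))*(1/19749) = 221/14386 + (1077 - 7*5)*(1/19749) = 221/14386 + (1077 - 35)*(1/19749) = 221/14386 + 1042*(1/19749) = 221/14386 + 1042/19749 = 19354741/284109114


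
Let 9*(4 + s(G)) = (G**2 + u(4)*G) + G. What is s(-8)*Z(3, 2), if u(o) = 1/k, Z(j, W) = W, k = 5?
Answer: 184/45 ≈ 4.0889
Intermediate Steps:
u(o) = 1/5
s(G) = -4 + G**2/9 + 2*G/15 (s(G) = -4 + ((G**2 + G/5) + G)/9 = -4 + (G**2 + 6*G/5)/9 = -4 + (G**2/9 + 2*G/15) = -4 + G**2/9 + 2*G/15)
s(-8)*Z(3, 2) = (-4 + (1/9)*(-8)**2 + (2/15)*(-8))*2 = (-4 + (1/9)*64 - 16/15)*2 = (-4 + 64/9 - 16/15)*2 = (92/45)*2 = 184/45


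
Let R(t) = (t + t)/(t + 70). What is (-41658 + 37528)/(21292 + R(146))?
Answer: -31860/164263 ≈ -0.19396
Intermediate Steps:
R(t) = 2*t/(70 + t) (R(t) = (2*t)/(70 + t) = 2*t/(70 + t))
(-41658 + 37528)/(21292 + R(146)) = (-41658 + 37528)/(21292 + 2*146/(70 + 146)) = -4130/(21292 + 2*146/216) = -4130/(21292 + 2*146*(1/216)) = -4130/(21292 + 73/54) = -4130/1149841/54 = -4130*54/1149841 = -31860/164263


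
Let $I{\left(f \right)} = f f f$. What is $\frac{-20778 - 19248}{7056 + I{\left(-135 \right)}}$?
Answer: $\frac{13342}{817773} \approx 0.016315$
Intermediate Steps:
$I{\left(f \right)} = f^{3}$ ($I{\left(f \right)} = f^{2} f = f^{3}$)
$\frac{-20778 - 19248}{7056 + I{\left(-135 \right)}} = \frac{-20778 - 19248}{7056 + \left(-135\right)^{3}} = - \frac{40026}{7056 - 2460375} = - \frac{40026}{-2453319} = \left(-40026\right) \left(- \frac{1}{2453319}\right) = \frac{13342}{817773}$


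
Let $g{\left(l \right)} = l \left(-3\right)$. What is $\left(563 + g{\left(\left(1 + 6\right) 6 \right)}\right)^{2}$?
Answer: $190969$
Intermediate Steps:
$g{\left(l \right)} = - 3 l$
$\left(563 + g{\left(\left(1 + 6\right) 6 \right)}\right)^{2} = \left(563 - 3 \left(1 + 6\right) 6\right)^{2} = \left(563 - 3 \cdot 7 \cdot 6\right)^{2} = \left(563 - 126\right)^{2} = 437^{2} = 190969$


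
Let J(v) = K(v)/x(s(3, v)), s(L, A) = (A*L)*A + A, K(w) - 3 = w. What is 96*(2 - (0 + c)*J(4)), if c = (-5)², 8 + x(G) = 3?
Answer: 3552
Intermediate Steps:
K(w) = 3 + w
s(L, A) = A + L*A² (s(L, A) = L*A² + A = A + L*A²)
x(G) = -5 (x(G) = -8 + 3 = -5)
J(v) = -⅗ - v/5 (J(v) = (3 + v)/(-5) = (3 + v)*(-⅕) = -⅗ - v/5)
c = 25
96*(2 - (0 + c)*J(4)) = 96*(2 - (0 + 25)*(-⅗ - ⅕*4)) = 96*(2 - 25*(-⅗ - ⅘)) = 96*(2 - 25*(-7)/5) = 96*(2 - 1*(-35)) = 96*(2 + 35) = 96*37 = 3552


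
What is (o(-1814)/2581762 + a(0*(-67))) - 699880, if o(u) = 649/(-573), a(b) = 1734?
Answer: -1032802023994045/1479349626 ≈ -6.9815e+5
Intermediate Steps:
o(u) = -649/573 (o(u) = 649*(-1/573) = -649/573)
(o(-1814)/2581762 + a(0*(-67))) - 699880 = (-649/573/2581762 + 1734) - 699880 = (-649/573*1/2581762 + 1734) - 699880 = (-649/1479349626 + 1734) - 699880 = 2565192250835/1479349626 - 699880 = -1032802023994045/1479349626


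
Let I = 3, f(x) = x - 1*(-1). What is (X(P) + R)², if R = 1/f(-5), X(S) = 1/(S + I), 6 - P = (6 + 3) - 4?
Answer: 0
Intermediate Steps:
f(x) = 1 + x (f(x) = x + 1 = 1 + x)
P = 1 (P = 6 - ((6 + 3) - 4) = 6 - (9 - 4) = 6 - 1*5 = 6 - 5 = 1)
X(S) = 1/(3 + S) (X(S) = 1/(S + 3) = 1/(3 + S))
R = -¼ (R = 1/(1 - 5) = 1/(-4) = -¼ ≈ -0.25000)
(X(P) + R)² = (1/(3 + 1) - ¼)² = (1/4 - ¼)² = (¼ - ¼)² = 0² = 0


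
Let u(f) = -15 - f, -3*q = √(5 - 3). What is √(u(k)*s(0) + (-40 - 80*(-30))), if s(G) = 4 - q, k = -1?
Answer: √(20736 - 42*√2)/3 ≈ 47.931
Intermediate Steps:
q = -√2/3 (q = -√(5 - 3)/3 = -√2/3 ≈ -0.47140)
s(G) = 4 + √2/3 (s(G) = 4 - (-1)*√2/3 = 4 + √2/3)
√(u(k)*s(0) + (-40 - 80*(-30))) = √((-15 - 1*(-1))*(4 + √2/3) + (-40 - 80*(-30))) = √((-15 + 1)*(4 + √2/3) + (-40 + 2400)) = √(-14*(4 + √2/3) + 2360) = √((-56 - 14*√2/3) + 2360) = √(2304 - 14*√2/3)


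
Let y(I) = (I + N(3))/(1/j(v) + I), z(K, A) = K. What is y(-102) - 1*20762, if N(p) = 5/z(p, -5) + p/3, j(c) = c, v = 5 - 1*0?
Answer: -31702084/1527 ≈ -20761.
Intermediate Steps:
v = 5 (v = 5 + 0 = 5)
N(p) = 5/p + p/3
y(I) = (8/3 + I)/(⅕ + I) (y(I) = (I + (5/3 + (⅓)*3))/(1/5 + I) = (I + (5*(⅓) + 1))/(⅕ + I) = (I + (5/3 + 1))/(⅕ + I) = (I + 8/3)/(⅕ + I) = (8/3 + I)/(⅕ + I))
y(-102) - 1*20762 = 5*(8 + 3*(-102))/(3*(1 + 5*(-102))) - 1*20762 = 5*(8 - 306)/(3*(1 - 510)) - 20762 = (5/3)*(-298)/(-509) - 20762 = (5/3)*(-1/509)*(-298) - 20762 = 1490/1527 - 20762 = -31702084/1527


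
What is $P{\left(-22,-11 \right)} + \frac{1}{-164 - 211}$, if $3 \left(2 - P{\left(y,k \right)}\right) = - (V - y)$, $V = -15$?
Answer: $\frac{1624}{375} \approx 4.3307$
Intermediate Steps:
$P{\left(y,k \right)} = -3 - \frac{y}{3}$ ($P{\left(y,k \right)} = 2 - \frac{\left(-1\right) \left(-15 - y\right)}{3} = 2 - \frac{15 + y}{3} = 2 - \left(5 + \frac{y}{3}\right) = -3 - \frac{y}{3}$)
$P{\left(-22,-11 \right)} + \frac{1}{-164 - 211} = \left(-3 - - \frac{22}{3}\right) + \frac{1}{-164 - 211} = \left(-3 + \frac{22}{3}\right) + \frac{1}{-375} = \frac{13}{3} - \frac{1}{375} = \frac{1624}{375}$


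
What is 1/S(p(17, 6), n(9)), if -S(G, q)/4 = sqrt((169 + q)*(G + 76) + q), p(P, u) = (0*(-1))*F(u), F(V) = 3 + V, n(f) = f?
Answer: -sqrt(13537)/54148 ≈ -0.0021487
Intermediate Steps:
p(P, u) = 0 (p(P, u) = (0*(-1))*(3 + u) = 0*(3 + u) = 0)
S(G, q) = -4*sqrt(q + (76 + G)*(169 + q)) (S(G, q) = -4*sqrt((169 + q)*(G + 76) + q) = -4*sqrt((169 + q)*(76 + G) + q) = -4*sqrt((76 + G)*(169 + q) + q) = -4*sqrt(q + (76 + G)*(169 + q)))
1/S(p(17, 6), n(9)) = 1/(-4*sqrt(12844 + 77*9 + 169*0 + 0*9)) = 1/(-4*sqrt(12844 + 693 + 0 + 0)) = 1/(-4*sqrt(13537)) = -sqrt(13537)/54148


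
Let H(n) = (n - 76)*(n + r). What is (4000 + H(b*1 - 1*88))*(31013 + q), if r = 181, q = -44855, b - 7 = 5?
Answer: 165550320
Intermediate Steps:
b = 12 (b = 7 + 5 = 12)
H(n) = (-76 + n)*(181 + n) (H(n) = (n - 76)*(n + 181) = (-76 + n)*(181 + n))
(4000 + H(b*1 - 1*88))*(31013 + q) = (4000 + (-13756 + (12*1 - 1*88)**2 + 105*(12*1 - 1*88)))*(31013 - 44855) = (4000 + (-13756 + (12 - 88)**2 + 105*(12 - 88)))*(-13842) = (4000 + (-13756 + (-76)**2 + 105*(-76)))*(-13842) = (4000 + (-13756 + 5776 - 7980))*(-13842) = (4000 - 15960)*(-13842) = -11960*(-13842) = 165550320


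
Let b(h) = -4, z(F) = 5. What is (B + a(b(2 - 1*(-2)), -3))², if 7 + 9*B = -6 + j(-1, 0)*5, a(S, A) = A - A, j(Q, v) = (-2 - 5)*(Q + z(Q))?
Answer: 289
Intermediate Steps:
j(Q, v) = -35 - 7*Q (j(Q, v) = (-2 - 5)*(Q + 5) = -7*(5 + Q) = -35 - 7*Q)
a(S, A) = 0
B = -17 (B = -7/9 + (-6 + (-35 - 7*(-1))*5)/9 = -7/9 + (-6 + (-35 + 7)*5)/9 = -7/9 + (-6 - 28*5)/9 = -7/9 + (-6 - 140)/9 = -7/9 + (⅑)*(-146) = -7/9 - 146/9 = -17)
(B + a(b(2 - 1*(-2)), -3))² = (-17 + 0)² = (-17)² = 289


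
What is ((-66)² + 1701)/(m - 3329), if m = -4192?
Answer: -2019/2507 ≈ -0.80534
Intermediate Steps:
((-66)² + 1701)/(m - 3329) = ((-66)² + 1701)/(-4192 - 3329) = (4356 + 1701)/(-7521) = 6057*(-1/7521) = -2019/2507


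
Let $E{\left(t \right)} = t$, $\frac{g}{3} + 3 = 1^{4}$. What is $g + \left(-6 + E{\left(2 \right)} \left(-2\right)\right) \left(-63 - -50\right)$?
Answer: $124$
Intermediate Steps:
$g = -6$ ($g = -9 + 3 \cdot 1^{4} = -9 + 3 \cdot 1 = -9 + 3 = -6$)
$g + \left(-6 + E{\left(2 \right)} \left(-2\right)\right) \left(-63 - -50\right) = -6 + \left(-6 + 2 \left(-2\right)\right) \left(-63 - -50\right) = -6 + \left(-6 - 4\right) \left(-63 + 50\right) = -6 - -130 = -6 + 130 = 124$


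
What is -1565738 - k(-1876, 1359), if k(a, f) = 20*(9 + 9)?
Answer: -1566098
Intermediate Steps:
k(a, f) = 360 (k(a, f) = 20*18 = 360)
-1565738 - k(-1876, 1359) = -1565738 - 1*360 = -1565738 - 360 = -1566098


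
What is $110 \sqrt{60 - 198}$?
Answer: $110 i \sqrt{138} \approx 1292.2 i$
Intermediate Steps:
$110 \sqrt{60 - 198} = 110 \sqrt{-138} = 110 i \sqrt{138}$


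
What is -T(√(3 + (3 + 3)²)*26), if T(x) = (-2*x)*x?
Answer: 52728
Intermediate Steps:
T(x) = -2*x²
-T(√(3 + (3 + 3)²)*26) = -(-2)*(√(3 + (3 + 3)²)*26)² = -(-2)*(√(3 + 6²)*26)² = -(-2)*(√(3 + 36)*26)² = -(-2)*(√39*26)² = -(-2)*(26*√39)² = -(-2)*26364 = -1*(-52728) = 52728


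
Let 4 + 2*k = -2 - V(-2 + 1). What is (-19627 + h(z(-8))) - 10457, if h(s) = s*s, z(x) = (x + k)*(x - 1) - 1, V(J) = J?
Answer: -85367/4 ≈ -21342.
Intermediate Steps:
k = -5/2 (k = -2 + (-2 - (-2 + 1))/2 = -2 + (-2 - 1*(-1))/2 = -2 + (-2 + 1)/2 = -2 + (1/2)*(-1) = -2 - 1/2 = -5/2 ≈ -2.5000)
z(x) = -1 + (-1 + x)*(-5/2 + x) (z(x) = (x - 5/2)*(x - 1) - 1 = (-5/2 + x)*(-1 + x) - 1 = (-1 + x)*(-5/2 + x) - 1 = -1 + (-1 + x)*(-5/2 + x))
h(s) = s**2
(-19627 + h(z(-8))) - 10457 = (-19627 + (3/2 + (-8)**2 - 7/2*(-8))**2) - 10457 = (-19627 + (3/2 + 64 + 28)**2) - 10457 = (-19627 + (187/2)**2) - 10457 = (-19627 + 34969/4) - 10457 = -43539/4 - 10457 = -85367/4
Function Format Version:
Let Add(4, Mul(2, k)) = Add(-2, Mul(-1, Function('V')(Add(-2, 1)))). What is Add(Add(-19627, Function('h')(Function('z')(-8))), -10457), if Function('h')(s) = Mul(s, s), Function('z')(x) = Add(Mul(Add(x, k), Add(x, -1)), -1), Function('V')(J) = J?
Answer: Rational(-85367, 4) ≈ -21342.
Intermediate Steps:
k = Rational(-5, 2) (k = Add(-2, Mul(Rational(1, 2), Add(-2, Mul(-1, Add(-2, 1))))) = Add(-2, Mul(Rational(1, 2), Add(-2, Mul(-1, -1)))) = Add(-2, Mul(Rational(1, 2), Add(-2, 1))) = Add(-2, Mul(Rational(1, 2), -1)) = Add(-2, Rational(-1, 2)) = Rational(-5, 2) ≈ -2.5000)
Function('z')(x) = Add(-1, Mul(Add(-1, x), Add(Rational(-5, 2), x))) (Function('z')(x) = Add(Mul(Add(x, Rational(-5, 2)), Add(x, -1)), -1) = Add(Mul(Add(Rational(-5, 2), x), Add(-1, x)), -1) = Add(Mul(Add(-1, x), Add(Rational(-5, 2), x)), -1) = Add(-1, Mul(Add(-1, x), Add(Rational(-5, 2), x))))
Function('h')(s) = Pow(s, 2)
Add(Add(-19627, Function('h')(Function('z')(-8))), -10457) = Add(Add(-19627, Pow(Add(Rational(3, 2), Pow(-8, 2), Mul(Rational(-7, 2), -8)), 2)), -10457) = Add(Add(-19627, Pow(Add(Rational(3, 2), 64, 28), 2)), -10457) = Add(Add(-19627, Pow(Rational(187, 2), 2)), -10457) = Add(Add(-19627, Rational(34969, 4)), -10457) = Add(Rational(-43539, 4), -10457) = Rational(-85367, 4)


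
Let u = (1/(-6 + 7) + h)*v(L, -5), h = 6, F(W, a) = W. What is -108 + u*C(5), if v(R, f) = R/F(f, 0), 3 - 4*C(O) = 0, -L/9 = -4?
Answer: -729/5 ≈ -145.80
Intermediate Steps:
L = 36 (L = -9*(-4) = 36)
C(O) = ¾ (C(O) = ¾ - ¼*0 = ¾ + 0 = ¾)
v(R, f) = R/f
u = -252/5 (u = (1/(-6 + 7) + 6)*(36/(-5)) = (1/1 + 6)*(36*(-⅕)) = (1 + 6)*(-36/5) = 7*(-36/5) = -252/5 ≈ -50.400)
-108 + u*C(5) = -108 - 252/5*¾ = -108 - 189/5 = -729/5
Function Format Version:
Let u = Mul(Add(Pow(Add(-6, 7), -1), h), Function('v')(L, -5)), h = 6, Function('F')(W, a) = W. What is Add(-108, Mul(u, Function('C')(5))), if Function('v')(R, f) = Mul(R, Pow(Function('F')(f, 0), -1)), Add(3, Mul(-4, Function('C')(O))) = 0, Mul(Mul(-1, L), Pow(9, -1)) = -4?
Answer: Rational(-729, 5) ≈ -145.80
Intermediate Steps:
L = 36 (L = Mul(-9, -4) = 36)
Function('C')(O) = Rational(3, 4) (Function('C')(O) = Add(Rational(3, 4), Mul(Rational(-1, 4), 0)) = Add(Rational(3, 4), 0) = Rational(3, 4))
Function('v')(R, f) = Mul(R, Pow(f, -1))
u = Rational(-252, 5) (u = Mul(Add(Pow(Add(-6, 7), -1), 6), Mul(36, Pow(-5, -1))) = Mul(Add(Pow(1, -1), 6), Mul(36, Rational(-1, 5))) = Mul(Add(1, 6), Rational(-36, 5)) = Mul(7, Rational(-36, 5)) = Rational(-252, 5) ≈ -50.400)
Add(-108, Mul(u, Function('C')(5))) = Add(-108, Mul(Rational(-252, 5), Rational(3, 4))) = Add(-108, Rational(-189, 5)) = Rational(-729, 5)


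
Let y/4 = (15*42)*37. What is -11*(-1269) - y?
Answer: -79281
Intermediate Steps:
y = 93240 (y = 4*((15*42)*37) = 4*(630*37) = 4*23310 = 93240)
-11*(-1269) - y = -11*(-1269) - 1*93240 = 13959 - 93240 = -79281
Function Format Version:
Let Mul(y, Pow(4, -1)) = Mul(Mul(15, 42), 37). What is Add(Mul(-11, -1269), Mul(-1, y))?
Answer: -79281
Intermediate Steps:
y = 93240 (y = Mul(4, Mul(Mul(15, 42), 37)) = Mul(4, Mul(630, 37)) = Mul(4, 23310) = 93240)
Add(Mul(-11, -1269), Mul(-1, y)) = Add(Mul(-11, -1269), Mul(-1, 93240)) = Add(13959, -93240) = -79281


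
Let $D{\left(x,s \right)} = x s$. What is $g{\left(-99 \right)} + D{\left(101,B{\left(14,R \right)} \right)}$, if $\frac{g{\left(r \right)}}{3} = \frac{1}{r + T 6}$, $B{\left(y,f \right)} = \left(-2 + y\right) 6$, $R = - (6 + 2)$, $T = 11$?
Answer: $\frac{79991}{11} \approx 7271.9$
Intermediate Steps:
$R = -8$ ($R = \left(-1\right) 8 = -8$)
$B{\left(y,f \right)} = -12 + 6 y$
$g{\left(r \right)} = \frac{3}{66 + r}$ ($g{\left(r \right)} = \frac{3}{r + 11 \cdot 6} = \frac{3}{r + 66} = \frac{3}{66 + r}$)
$D{\left(x,s \right)} = s x$
$g{\left(-99 \right)} + D{\left(101,B{\left(14,R \right)} \right)} = \frac{3}{66 - 99} + \left(-12 + 6 \cdot 14\right) 101 = \frac{3}{-33} + \left(-12 + 84\right) 101 = 3 \left(- \frac{1}{33}\right) + 72 \cdot 101 = - \frac{1}{11} + 7272 = \frac{79991}{11}$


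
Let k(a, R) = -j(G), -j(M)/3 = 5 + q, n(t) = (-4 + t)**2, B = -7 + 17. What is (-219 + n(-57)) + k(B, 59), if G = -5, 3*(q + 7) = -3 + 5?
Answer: 3498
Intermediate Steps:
q = -19/3 (q = -7 + (-3 + 5)/3 = -7 + (1/3)*2 = -7 + 2/3 = -19/3 ≈ -6.3333)
B = 10
j(M) = 4 (j(M) = -3*(5 - 19/3) = -3*(-4/3) = 4)
k(a, R) = -4 (k(a, R) = -1*4 = -4)
(-219 + n(-57)) + k(B, 59) = (-219 + (-4 - 57)**2) - 4 = (-219 + (-61)**2) - 4 = (-219 + 3721) - 4 = 3502 - 4 = 3498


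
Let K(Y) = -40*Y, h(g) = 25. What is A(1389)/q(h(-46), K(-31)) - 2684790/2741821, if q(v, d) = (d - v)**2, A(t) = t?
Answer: -1319848576127/1349181568575 ≈ -0.97826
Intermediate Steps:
A(1389)/q(h(-46), K(-31)) - 2684790/2741821 = 1389/((-40*(-31) - 1*25)**2) - 2684790/2741821 = 1389/((1240 - 25)**2) - 2684790*1/2741821 = 1389/(1215**2) - 2684790/2741821 = 1389/1476225 - 2684790/2741821 = 1389*(1/1476225) - 2684790/2741821 = 463/492075 - 2684790/2741821 = -1319848576127/1349181568575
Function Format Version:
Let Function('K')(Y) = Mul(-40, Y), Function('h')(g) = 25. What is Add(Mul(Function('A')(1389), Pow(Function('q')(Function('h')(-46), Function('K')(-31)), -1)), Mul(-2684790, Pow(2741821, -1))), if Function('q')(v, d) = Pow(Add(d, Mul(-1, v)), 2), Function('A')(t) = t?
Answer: Rational(-1319848576127, 1349181568575) ≈ -0.97826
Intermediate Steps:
Add(Mul(Function('A')(1389), Pow(Function('q')(Function('h')(-46), Function('K')(-31)), -1)), Mul(-2684790, Pow(2741821, -1))) = Add(Mul(1389, Pow(Pow(Add(Mul(-40, -31), Mul(-1, 25)), 2), -1)), Mul(-2684790, Pow(2741821, -1))) = Add(Mul(1389, Pow(Pow(Add(1240, -25), 2), -1)), Mul(-2684790, Rational(1, 2741821))) = Add(Mul(1389, Pow(Pow(1215, 2), -1)), Rational(-2684790, 2741821)) = Add(Mul(1389, Pow(1476225, -1)), Rational(-2684790, 2741821)) = Add(Mul(1389, Rational(1, 1476225)), Rational(-2684790, 2741821)) = Add(Rational(463, 492075), Rational(-2684790, 2741821)) = Rational(-1319848576127, 1349181568575)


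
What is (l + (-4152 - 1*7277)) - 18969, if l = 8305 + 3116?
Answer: -18977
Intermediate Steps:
l = 11421
(l + (-4152 - 1*7277)) - 18969 = (11421 + (-4152 - 1*7277)) - 18969 = (11421 + (-4152 - 7277)) - 18969 = (11421 - 11429) - 18969 = -8 - 18969 = -18977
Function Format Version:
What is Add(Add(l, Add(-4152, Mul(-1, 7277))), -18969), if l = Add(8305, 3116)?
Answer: -18977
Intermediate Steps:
l = 11421
Add(Add(l, Add(-4152, Mul(-1, 7277))), -18969) = Add(Add(11421, Add(-4152, Mul(-1, 7277))), -18969) = Add(Add(11421, Add(-4152, -7277)), -18969) = Add(Add(11421, -11429), -18969) = Add(-8, -18969) = -18977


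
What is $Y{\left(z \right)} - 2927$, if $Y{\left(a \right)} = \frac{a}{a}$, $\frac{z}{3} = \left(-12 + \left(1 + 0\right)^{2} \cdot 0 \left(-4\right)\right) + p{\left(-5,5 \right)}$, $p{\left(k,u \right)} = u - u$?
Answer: $-2926$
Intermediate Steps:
$p{\left(k,u \right)} = 0$
$z = -36$ ($z = 3 \left(\left(-12 + \left(1 + 0\right)^{2} \cdot 0 \left(-4\right)\right) + 0\right) = 3 \left(\left(-12 + 1^{2} \cdot 0 \left(-4\right)\right) + 0\right) = 3 \left(\left(-12 + 1 \cdot 0 \left(-4\right)\right) + 0\right) = 3 \left(\left(-12 + 0 \left(-4\right)\right) + 0\right) = 3 \left(\left(-12 + 0\right) + 0\right) = 3 \left(-12 + 0\right) = 3 \left(-12\right) = -36$)
$Y{\left(a \right)} = 1$
$Y{\left(z \right)} - 2927 = 1 - 2927 = -2926$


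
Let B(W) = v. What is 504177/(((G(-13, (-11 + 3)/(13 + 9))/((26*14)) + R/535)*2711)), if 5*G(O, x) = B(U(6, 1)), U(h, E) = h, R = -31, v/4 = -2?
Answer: -4909171449/1645577 ≈ -2983.3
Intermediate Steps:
v = -8 (v = 4*(-2) = -8)
B(W) = -8
G(O, x) = -8/5 (G(O, x) = (⅕)*(-8) = -8/5)
504177/(((G(-13, (-11 + 3)/(13 + 9))/((26*14)) + R/535)*2711)) = 504177/(((-8/(5*(26*14)) - 31/535)*2711)) = 504177/(((-8/5/364 - 31*1/535)*2711)) = 504177/(((-8/5*1/364 - 31/535)*2711)) = 504177/(((-2/455 - 31/535)*2711)) = 504177/((-607/9737*2711)) = 504177/(-1645577/9737) = 504177*(-9737/1645577) = -4909171449/1645577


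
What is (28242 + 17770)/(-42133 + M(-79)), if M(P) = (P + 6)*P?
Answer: -23006/18183 ≈ -1.2652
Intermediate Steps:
M(P) = P*(6 + P) (M(P) = (6 + P)*P = P*(6 + P))
(28242 + 17770)/(-42133 + M(-79)) = (28242 + 17770)/(-42133 - 79*(6 - 79)) = 46012/(-42133 - 79*(-73)) = 46012/(-42133 + 5767) = 46012/(-36366) = 46012*(-1/36366) = -23006/18183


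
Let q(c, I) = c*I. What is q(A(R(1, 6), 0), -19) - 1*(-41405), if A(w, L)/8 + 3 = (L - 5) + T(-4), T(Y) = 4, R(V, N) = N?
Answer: 42013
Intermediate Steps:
A(w, L) = -32 + 8*L (A(w, L) = -24 + 8*((L - 5) + 4) = -24 + 8*((-5 + L) + 4) = -24 + 8*(-1 + L) = -24 + (-8 + 8*L) = -32 + 8*L)
q(c, I) = I*c
q(A(R(1, 6), 0), -19) - 1*(-41405) = -19*(-32 + 8*0) - 1*(-41405) = -19*(-32 + 0) + 41405 = -19*(-32) + 41405 = 608 + 41405 = 42013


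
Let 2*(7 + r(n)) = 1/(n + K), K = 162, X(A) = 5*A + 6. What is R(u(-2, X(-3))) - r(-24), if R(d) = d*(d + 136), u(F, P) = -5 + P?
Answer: -469477/276 ≈ -1701.0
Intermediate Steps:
X(A) = 6 + 5*A
R(d) = d*(136 + d)
r(n) = -7 + 1/(2*(162 + n)) (r(n) = -7 + 1/(2*(n + 162)) = -7 + 1/(2*(162 + n)))
R(u(-2, X(-3))) - r(-24) = (-5 + (6 + 5*(-3)))*(136 + (-5 + (6 + 5*(-3)))) - (-2267 - 14*(-24))/(2*(162 - 24)) = (-5 + (6 - 15))*(136 + (-5 + (6 - 15))) - (-2267 + 336)/(2*138) = (-5 - 9)*(136 + (-5 - 9)) - (-1931)/(2*138) = -14*(136 - 14) - 1*(-1931/276) = -14*122 + 1931/276 = -1708 + 1931/276 = -469477/276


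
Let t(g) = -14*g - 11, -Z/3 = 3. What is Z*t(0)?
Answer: 99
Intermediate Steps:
Z = -9 (Z = -3*3 = -9)
t(g) = -11 - 14*g
Z*t(0) = -9*(-11 - 14*0) = -9*(-11 + 0) = -9*(-11) = 99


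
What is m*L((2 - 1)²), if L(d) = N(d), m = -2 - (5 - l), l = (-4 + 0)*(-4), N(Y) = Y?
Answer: 9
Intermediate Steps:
l = 16 (l = -4*(-4) = 16)
m = 9 (m = -2 - (5 - 1*16) = -2 - (5 - 16) = -2 - 1*(-11) = -2 + 11 = 9)
L(d) = d
m*L((2 - 1)²) = 9*(2 - 1)² = 9*1² = 9*1 = 9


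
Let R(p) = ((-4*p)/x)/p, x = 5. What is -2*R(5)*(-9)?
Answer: -72/5 ≈ -14.400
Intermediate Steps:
R(p) = -⅘ (R(p) = (-4*p/5)/p = -⅘)
-2*R(5)*(-9) = -2*(-⅘)*(-9) = (8/5)*(-9) = -72/5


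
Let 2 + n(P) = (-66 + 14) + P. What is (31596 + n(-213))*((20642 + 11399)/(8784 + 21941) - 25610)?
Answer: -24650760262761/30725 ≈ -8.0230e+8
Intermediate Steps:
n(P) = -54 + P (n(P) = -2 + ((-66 + 14) + P) = -2 + (-52 + P) = -54 + P)
(31596 + n(-213))*((20642 + 11399)/(8784 + 21941) - 25610) = (31596 + (-54 - 213))*((20642 + 11399)/(8784 + 21941) - 25610) = (31596 - 267)*(32041/30725 - 25610) = 31329*(32041*(1/30725) - 25610) = 31329*(32041/30725 - 25610) = 31329*(-786835209/30725) = -24650760262761/30725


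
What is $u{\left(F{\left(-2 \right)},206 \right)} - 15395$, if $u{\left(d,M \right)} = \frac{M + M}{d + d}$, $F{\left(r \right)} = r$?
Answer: $-15498$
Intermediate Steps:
$u{\left(d,M \right)} = \frac{M}{d}$ ($u{\left(d,M \right)} = \frac{2 M}{2 d} = 2 M \frac{1}{2 d} = \frac{M}{d}$)
$u{\left(F{\left(-2 \right)},206 \right)} - 15395 = \frac{206}{-2} - 15395 = 206 \left(- \frac{1}{2}\right) - 15395 = -103 - 15395 = -15498$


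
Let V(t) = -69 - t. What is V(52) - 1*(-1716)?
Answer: 1595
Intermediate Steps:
V(52) - 1*(-1716) = (-69 - 1*52) - 1*(-1716) = (-69 - 52) + 1716 = -121 + 1716 = 1595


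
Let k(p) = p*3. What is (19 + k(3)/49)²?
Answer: 883600/2401 ≈ 368.01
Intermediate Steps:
k(p) = 3*p
(19 + k(3)/49)² = (19 + (3*3)/49)² = (19 + 9*(1/49))² = (19 + 9/49)² = (940/49)² = 883600/2401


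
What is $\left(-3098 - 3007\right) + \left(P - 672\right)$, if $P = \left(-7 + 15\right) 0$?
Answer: $-6777$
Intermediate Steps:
$P = 0$ ($P = 8 \cdot 0 = 0$)
$\left(-3098 - 3007\right) + \left(P - 672\right) = \left(-3098 - 3007\right) + \left(0 - 672\right) = -6105 + \left(0 - 672\right) = -6105 - 672 = -6777$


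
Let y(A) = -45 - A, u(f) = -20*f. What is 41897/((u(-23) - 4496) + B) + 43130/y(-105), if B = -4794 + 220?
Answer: 1024543/1435 ≈ 713.97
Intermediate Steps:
B = -4574
41897/((u(-23) - 4496) + B) + 43130/y(-105) = 41897/((-20*(-23) - 4496) - 4574) + 43130/(-45 - 1*(-105)) = 41897/((460 - 4496) - 4574) + 43130/(-45 + 105) = 41897/(-4036 - 4574) + 43130/60 = 41897/(-8610) + 43130*(1/60) = 41897*(-1/8610) + 4313/6 = -41897/8610 + 4313/6 = 1024543/1435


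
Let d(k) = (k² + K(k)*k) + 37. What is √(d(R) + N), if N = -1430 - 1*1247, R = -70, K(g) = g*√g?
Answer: 2*√(565 + 1225*I*√70) ≈ 147.17 + 139.28*I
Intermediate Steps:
K(g) = g^(3/2)
N = -2677 (N = -1430 - 1247 = -2677)
d(k) = 37 + k² + k^(5/2) (d(k) = (k² + k^(3/2)*k) + 37 = (k² + k^(5/2)) + 37 = 37 + k² + k^(5/2))
√(d(R) + N) = √((37 + (-70)² + (-70)^(5/2)) - 2677) = √((37 + 4900 + 4900*I*√70) - 2677) = √((4937 + 4900*I*√70) - 2677) = √(2260 + 4900*I*√70)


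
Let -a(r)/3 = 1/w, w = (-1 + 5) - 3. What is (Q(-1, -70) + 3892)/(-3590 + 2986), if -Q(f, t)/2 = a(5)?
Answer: -1949/302 ≈ -6.4536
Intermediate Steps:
w = 1 (w = 4 - 3 = 1)
a(r) = -3 (a(r) = -3/1 = -3*1 = -3)
Q(f, t) = 6 (Q(f, t) = -2*(-3) = 6)
(Q(-1, -70) + 3892)/(-3590 + 2986) = (6 + 3892)/(-3590 + 2986) = 3898/(-604) = 3898*(-1/604) = -1949/302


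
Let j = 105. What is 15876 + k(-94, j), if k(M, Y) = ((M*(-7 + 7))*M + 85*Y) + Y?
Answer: 24906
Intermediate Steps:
k(M, Y) = 86*Y (k(M, Y) = ((M*0)*M + 85*Y) + Y = (0*M + 85*Y) + Y = (0 + 85*Y) + Y = 85*Y + Y = 86*Y)
15876 + k(-94, j) = 15876 + 86*105 = 15876 + 9030 = 24906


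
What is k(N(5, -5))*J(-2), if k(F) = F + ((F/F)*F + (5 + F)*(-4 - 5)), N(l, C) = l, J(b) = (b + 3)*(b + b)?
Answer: 320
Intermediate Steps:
J(b) = 2*b*(3 + b) (J(b) = (3 + b)*(2*b) = 2*b*(3 + b))
k(F) = -45 - 7*F (k(F) = F + (1*F + (5 + F)*(-9)) = F + (F + (-45 - 9*F)) = F + (-45 - 8*F) = -45 - 7*F)
k(N(5, -5))*J(-2) = (-45 - 7*5)*(2*(-2)*(3 - 2)) = (-45 - 35)*(2*(-2)*1) = -80*(-4) = 320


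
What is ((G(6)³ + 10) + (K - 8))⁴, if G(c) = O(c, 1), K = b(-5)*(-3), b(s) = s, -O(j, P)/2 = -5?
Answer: 1069753735521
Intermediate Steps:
O(j, P) = 10 (O(j, P) = -2*(-5) = 10)
K = 15 (K = -5*(-3) = 15)
G(c) = 10
((G(6)³ + 10) + (K - 8))⁴ = ((10³ + 10) + (15 - 8))⁴ = ((1000 + 10) + 7)⁴ = (1010 + 7)⁴ = 1017⁴ = 1069753735521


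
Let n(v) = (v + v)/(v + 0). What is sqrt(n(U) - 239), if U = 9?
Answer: I*sqrt(237) ≈ 15.395*I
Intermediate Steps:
n(v) = 2 (n(v) = (2*v)/v = 2)
sqrt(n(U) - 239) = sqrt(2 - 239) = sqrt(-237) = I*sqrt(237)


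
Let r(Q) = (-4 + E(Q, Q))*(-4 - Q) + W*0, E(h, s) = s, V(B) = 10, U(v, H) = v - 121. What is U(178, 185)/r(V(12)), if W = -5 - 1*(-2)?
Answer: -19/28 ≈ -0.67857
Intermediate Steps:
U(v, H) = -121 + v
W = -3 (W = -5 + 2 = -3)
r(Q) = (-4 + Q)*(-4 - Q) (r(Q) = (-4 + Q)*(-4 - Q) - 3*0 = (-4 + Q)*(-4 - Q) + 0 = (-4 + Q)*(-4 - Q))
U(178, 185)/r(V(12)) = (-121 + 178)/(16 - 1*10²) = 57/(16 - 1*100) = 57/(16 - 100) = 57/(-84) = 57*(-1/84) = -19/28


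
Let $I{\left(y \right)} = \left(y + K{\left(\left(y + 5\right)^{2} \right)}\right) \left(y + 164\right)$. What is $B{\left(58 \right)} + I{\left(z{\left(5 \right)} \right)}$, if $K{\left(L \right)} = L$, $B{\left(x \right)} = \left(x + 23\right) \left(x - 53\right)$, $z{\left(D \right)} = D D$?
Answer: $175230$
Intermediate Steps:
$z{\left(D \right)} = D^{2}$
$B{\left(x \right)} = \left(-53 + x\right) \left(23 + x\right)$ ($B{\left(x \right)} = \left(23 + x\right) \left(-53 + x\right) = \left(-53 + x\right) \left(23 + x\right)$)
$I{\left(y \right)} = \left(164 + y\right) \left(y + \left(5 + y\right)^{2}\right)$ ($I{\left(y \right)} = \left(y + \left(y + 5\right)^{2}\right) \left(y + 164\right) = \left(y + \left(5 + y\right)^{2}\right) \left(164 + y\right) = \left(164 + y\right) \left(y + \left(5 + y\right)^{2}\right)$)
$B{\left(58 \right)} + I{\left(z{\left(5 \right)} \right)} = \left(-1219 + 58^{2} - 1740\right) + \left(4100 + \left(5^{2}\right)^{3} + 175 \left(5^{2}\right)^{2} + 1829 \cdot 5^{2}\right) = \left(-1219 + 3364 - 1740\right) + \left(4100 + 25^{3} + 175 \cdot 25^{2} + 1829 \cdot 25\right) = 405 + \left(4100 + 15625 + 175 \cdot 625 + 45725\right) = 405 + \left(4100 + 15625 + 109375 + 45725\right) = 405 + 174825 = 175230$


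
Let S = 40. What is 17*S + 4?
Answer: 684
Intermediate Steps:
17*S + 4 = 17*40 + 4 = 680 + 4 = 684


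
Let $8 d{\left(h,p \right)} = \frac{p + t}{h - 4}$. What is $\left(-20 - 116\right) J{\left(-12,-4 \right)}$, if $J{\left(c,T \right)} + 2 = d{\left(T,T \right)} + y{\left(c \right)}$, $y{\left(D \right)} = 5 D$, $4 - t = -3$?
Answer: $\frac{67507}{8} \approx 8438.4$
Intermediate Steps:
$t = 7$ ($t = 4 - -3 = 4 + 3 = 7$)
$d{\left(h,p \right)} = \frac{7 + p}{8 \left(-4 + h\right)}$ ($d{\left(h,p \right)} = \frac{\left(p + 7\right) \frac{1}{h - 4}}{8} = \frac{\left(7 + p\right) \frac{1}{-4 + h}}{8} = \frac{\frac{1}{-4 + h} \left(7 + p\right)}{8} = \frac{7 + p}{8 \left(-4 + h\right)}$)
$J{\left(c,T \right)} = -2 + 5 c + \frac{7 + T}{8 \left(-4 + T\right)}$ ($J{\left(c,T \right)} = -2 + \left(\frac{7 + T}{8 \left(-4 + T\right)} + 5 c\right) = -2 + \left(5 c + \frac{7 + T}{8 \left(-4 + T\right)}\right) = -2 + 5 c + \frac{7 + T}{8 \left(-4 + T\right)}$)
$\left(-20 - 116\right) J{\left(-12,-4 \right)} = \left(-20 - 116\right) \frac{7 - 4 + 8 \left(-4 - 4\right) \left(-2 + 5 \left(-12\right)\right)}{8 \left(-4 - 4\right)} = - 136 \frac{7 - 4 + 8 \left(-8\right) \left(-2 - 60\right)}{8 \left(-8\right)} = - 136 \cdot \frac{1}{8} \left(- \frac{1}{8}\right) \left(7 - 4 + 8 \left(-8\right) \left(-62\right)\right) = - 136 \cdot \frac{1}{8} \left(- \frac{1}{8}\right) \left(7 - 4 + 3968\right) = - 136 \cdot \frac{1}{8} \left(- \frac{1}{8}\right) 3971 = \left(-136\right) \left(- \frac{3971}{64}\right) = \frac{67507}{8}$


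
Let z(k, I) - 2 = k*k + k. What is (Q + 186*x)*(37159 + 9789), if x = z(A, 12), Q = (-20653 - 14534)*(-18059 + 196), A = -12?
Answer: 29510118679140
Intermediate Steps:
Q = 628545381 (Q = -35187*(-17863) = 628545381)
z(k, I) = 2 + k + k**2 (z(k, I) = 2 + (k*k + k) = 2 + (k**2 + k) = 2 + (k + k**2) = 2 + k + k**2)
x = 134 (x = 2 - 12 + (-12)**2 = 2 - 12 + 144 = 134)
(Q + 186*x)*(37159 + 9789) = (628545381 + 186*134)*(37159 + 9789) = (628545381 + 24924)*46948 = 628570305*46948 = 29510118679140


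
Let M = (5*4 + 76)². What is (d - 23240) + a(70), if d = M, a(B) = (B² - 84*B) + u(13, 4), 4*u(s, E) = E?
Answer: -15003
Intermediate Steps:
u(s, E) = E/4
a(B) = 1 + B² - 84*B (a(B) = (B² - 84*B) + (¼)*4 = (B² - 84*B) + 1 = 1 + B² - 84*B)
M = 9216 (M = (20 + 76)² = 96² = 9216)
d = 9216
(d - 23240) + a(70) = (9216 - 23240) + (1 + 70² - 84*70) = -14024 + (1 + 4900 - 5880) = -14024 - 979 = -15003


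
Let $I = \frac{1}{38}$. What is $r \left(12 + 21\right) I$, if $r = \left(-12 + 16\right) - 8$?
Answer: $- \frac{66}{19} \approx -3.4737$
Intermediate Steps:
$I = \frac{1}{38} \approx 0.026316$
$r = -4$ ($r = 4 - 8 = -4$)
$r \left(12 + 21\right) I = - 4 \left(12 + 21\right) \frac{1}{38} = \left(-4\right) 33 \cdot \frac{1}{38} = \left(-132\right) \frac{1}{38} = - \frac{66}{19}$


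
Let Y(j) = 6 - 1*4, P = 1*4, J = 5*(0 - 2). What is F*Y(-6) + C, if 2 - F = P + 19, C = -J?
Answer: -32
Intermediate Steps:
J = -10 (J = 5*(-2) = -10)
P = 4
C = 10 (C = -1*(-10) = 10)
F = -21 (F = 2 - (4 + 19) = 2 - 1*23 = 2 - 23 = -21)
Y(j) = 2 (Y(j) = 6 - 4 = 2)
F*Y(-6) + C = -21*2 + 10 = -42 + 10 = -32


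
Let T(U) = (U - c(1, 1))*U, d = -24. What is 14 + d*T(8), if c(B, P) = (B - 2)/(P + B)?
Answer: -1618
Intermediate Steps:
c(B, P) = (-2 + B)/(B + P)
T(U) = U*(1/2 + U) (T(U) = (U - (-2 + 1)/(1 + 1))*U = (U - (-1)/2)*U = (U - 1*(-1/2))*U = (U + 1/2)*U = (1/2 + U)*U = U*(1/2 + U))
14 + d*T(8) = 14 - 192*(1/2 + 8) = 14 - 192*17/2 = 14 - 24*68 = 14 - 1632 = -1618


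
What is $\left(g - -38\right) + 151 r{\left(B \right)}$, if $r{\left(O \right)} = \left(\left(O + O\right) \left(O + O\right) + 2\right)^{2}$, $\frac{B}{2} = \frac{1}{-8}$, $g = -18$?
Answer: $\frac{12551}{16} \approx 784.44$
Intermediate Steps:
$B = - \frac{1}{4}$ ($B = \frac{2}{-8} = 2 \left(- \frac{1}{8}\right) = - \frac{1}{4} \approx -0.25$)
$r{\left(O \right)} = \left(2 + 4 O^{2}\right)^{2}$ ($r{\left(O \right)} = \left(2 O 2 O + 2\right)^{2} = \left(4 O^{2} + 2\right)^{2} = \left(2 + 4 O^{2}\right)^{2}$)
$\left(g - -38\right) + 151 r{\left(B \right)} = \left(-18 - -38\right) + 151 \cdot 4 \left(1 + 2 \left(- \frac{1}{4}\right)^{2}\right)^{2} = \left(-18 + 38\right) + 151 \cdot 4 \left(1 + 2 \cdot \frac{1}{16}\right)^{2} = 20 + 151 \cdot 4 \left(1 + \frac{1}{8}\right)^{2} = 20 + 151 \cdot 4 \left(\frac{9}{8}\right)^{2} = 20 + 151 \cdot 4 \cdot \frac{81}{64} = 20 + 151 \cdot \frac{81}{16} = 20 + \frac{12231}{16} = \frac{12551}{16}$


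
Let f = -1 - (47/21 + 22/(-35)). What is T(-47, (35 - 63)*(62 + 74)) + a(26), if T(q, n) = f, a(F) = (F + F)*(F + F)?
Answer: 283646/105 ≈ 2701.4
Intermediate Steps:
f = -274/105 (f = -1 - (47*(1/21) + 22*(-1/35)) = -1 - (47/21 - 22/35) = -1 - 1*169/105 = -1 - 169/105 = -274/105 ≈ -2.6095)
a(F) = 4*F**2 (a(F) = (2*F)*(2*F) = 4*F**2)
T(q, n) = -274/105
T(-47, (35 - 63)*(62 + 74)) + a(26) = -274/105 + 4*26**2 = -274/105 + 4*676 = -274/105 + 2704 = 283646/105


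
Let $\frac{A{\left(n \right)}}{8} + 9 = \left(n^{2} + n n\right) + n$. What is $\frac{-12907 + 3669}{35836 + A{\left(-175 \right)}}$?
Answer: $- \frac{4619}{262182} \approx -0.017618$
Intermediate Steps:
$A{\left(n \right)} = -72 + 8 n + 16 n^{2}$ ($A{\left(n \right)} = -72 + 8 \left(\left(n^{2} + n n\right) + n\right) = -72 + 8 \left(\left(n^{2} + n^{2}\right) + n\right) = -72 + 8 \left(2 n^{2} + n\right) = -72 + 8 \left(n + 2 n^{2}\right) = -72 + \left(8 n + 16 n^{2}\right) = -72 + 8 n + 16 n^{2}$)
$\frac{-12907 + 3669}{35836 + A{\left(-175 \right)}} = \frac{-12907 + 3669}{35836 + \left(-72 + 8 \left(-175\right) + 16 \left(-175\right)^{2}\right)} = - \frac{9238}{35836 - -488528} = - \frac{9238}{35836 + 488528} = - \frac{9238}{524364} = \left(-9238\right) \frac{1}{524364} = - \frac{4619}{262182}$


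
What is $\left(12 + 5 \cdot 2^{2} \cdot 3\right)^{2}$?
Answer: $5184$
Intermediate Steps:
$\left(12 + 5 \cdot 2^{2} \cdot 3\right)^{2} = \left(12 + 5 \cdot 4 \cdot 3\right)^{2} = \left(12 + 20 \cdot 3\right)^{2} = \left(12 + 60\right)^{2} = 72^{2} = 5184$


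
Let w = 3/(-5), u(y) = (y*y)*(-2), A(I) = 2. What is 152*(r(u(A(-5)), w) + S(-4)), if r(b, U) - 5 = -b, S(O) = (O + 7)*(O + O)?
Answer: -1672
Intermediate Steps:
S(O) = 2*O*(7 + O) (S(O) = (7 + O)*(2*O) = 2*O*(7 + O))
u(y) = -2*y² (u(y) = y²*(-2) = -2*y²)
w = -⅗ (w = 3*(-⅕) = -⅗ ≈ -0.60000)
r(b, U) = 5 - b
152*(r(u(A(-5)), w) + S(-4)) = 152*((5 - (-2)*2²) + 2*(-4)*(7 - 4)) = 152*((5 - (-2)*4) + 2*(-4)*3) = 152*((5 - 1*(-8)) - 24) = 152*((5 + 8) - 24) = 152*(13 - 24) = 152*(-11) = -1672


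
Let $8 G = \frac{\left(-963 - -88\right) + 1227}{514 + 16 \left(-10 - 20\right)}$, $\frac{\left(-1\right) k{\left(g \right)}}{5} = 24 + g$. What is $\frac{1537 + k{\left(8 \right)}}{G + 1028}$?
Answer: $\frac{23409}{17498} \approx 1.3378$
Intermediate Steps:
$k{\left(g \right)} = -120 - 5 g$ ($k{\left(g \right)} = - 5 \left(24 + g\right) = -120 - 5 g$)
$G = \frac{22}{17}$ ($G = \frac{\left(\left(-963 - -88\right) + 1227\right) \frac{1}{514 + 16 \left(-10 - 20\right)}}{8} = \frac{\left(\left(-963 + 88\right) + 1227\right) \frac{1}{514 + 16 \left(-30\right)}}{8} = \frac{\left(-875 + 1227\right) \frac{1}{514 - 480}}{8} = \frac{352 \cdot \frac{1}{34}}{8} = \frac{1}{8} \cdot \frac{176}{17} = \frac{22}{17} \approx 1.2941$)
$\frac{1537 + k{\left(8 \right)}}{G + 1028} = \frac{1537 - 160}{\frac{22}{17} + 1028} = \frac{1537 - 160}{\frac{17498}{17}} = \left(1537 - 160\right) \frac{17}{17498} = 1377 \cdot \frac{17}{17498} = \frac{23409}{17498}$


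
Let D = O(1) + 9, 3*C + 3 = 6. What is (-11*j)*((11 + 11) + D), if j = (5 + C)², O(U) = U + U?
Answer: -13068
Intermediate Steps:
C = 1 (C = -1 + (⅓)*6 = -1 + 2 = 1)
O(U) = 2*U
D = 11 (D = 2*1 + 9 = 2 + 9 = 11)
j = 36 (j = (5 + 1)² = 6² = 36)
(-11*j)*((11 + 11) + D) = (-11*36)*((11 + 11) + 11) = -396*(22 + 11) = -396*33 = -13068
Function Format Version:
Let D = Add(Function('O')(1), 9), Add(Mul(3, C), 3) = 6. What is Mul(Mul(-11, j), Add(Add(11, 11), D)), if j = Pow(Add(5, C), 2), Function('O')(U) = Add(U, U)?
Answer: -13068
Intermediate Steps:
C = 1 (C = Add(-1, Mul(Rational(1, 3), 6)) = Add(-1, 2) = 1)
Function('O')(U) = Mul(2, U)
D = 11 (D = Add(Mul(2, 1), 9) = Add(2, 9) = 11)
j = 36 (j = Pow(Add(5, 1), 2) = Pow(6, 2) = 36)
Mul(Mul(-11, j), Add(Add(11, 11), D)) = Mul(Mul(-11, 36), Add(Add(11, 11), 11)) = Mul(-396, Add(22, 11)) = Mul(-396, 33) = -13068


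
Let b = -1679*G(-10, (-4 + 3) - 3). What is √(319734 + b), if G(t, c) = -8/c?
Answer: 2*√79094 ≈ 562.47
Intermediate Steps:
b = -3358 (b = -(-13432)/((-4 + 3) - 3) = -(-13432)/(-1 - 3) = -(-13432)/(-4) = -(-13432)*(-1)/4 = -1679*2 = -3358)
√(319734 + b) = √(319734 - 3358) = √316376 = 2*√79094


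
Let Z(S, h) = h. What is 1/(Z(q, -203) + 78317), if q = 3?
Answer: 1/78114 ≈ 1.2802e-5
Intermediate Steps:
1/(Z(q, -203) + 78317) = 1/(-203 + 78317) = 1/78114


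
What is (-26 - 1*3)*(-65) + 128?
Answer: 2013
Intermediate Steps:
(-26 - 1*3)*(-65) + 128 = (-26 - 3)*(-65) + 128 = -29*(-65) + 128 = 1885 + 128 = 2013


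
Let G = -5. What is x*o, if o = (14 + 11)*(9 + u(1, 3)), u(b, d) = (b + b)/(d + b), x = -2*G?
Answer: 2375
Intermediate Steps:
x = 10 (x = -2*(-5) = 10)
u(b, d) = 2*b/(b + d) (u(b, d) = (2*b)/(b + d) = 2*b/(b + d))
o = 475/2 (o = (14 + 11)*(9 + 2*1/(1 + 3)) = 25*(9 + 2*1/4) = 25*(9 + 2*1*(¼)) = 25*(9 + ½) = 25*(19/2) = 475/2 ≈ 237.50)
x*o = 10*(475/2) = 2375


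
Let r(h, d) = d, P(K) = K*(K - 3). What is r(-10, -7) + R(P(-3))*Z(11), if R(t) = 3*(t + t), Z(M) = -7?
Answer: -763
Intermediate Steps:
P(K) = K*(-3 + K)
R(t) = 6*t (R(t) = 3*(2*t) = 6*t)
r(-10, -7) + R(P(-3))*Z(11) = -7 + (6*(-3*(-3 - 3)))*(-7) = -7 + (6*(-3*(-6)))*(-7) = -7 + (6*18)*(-7) = -7 + 108*(-7) = -7 - 756 = -763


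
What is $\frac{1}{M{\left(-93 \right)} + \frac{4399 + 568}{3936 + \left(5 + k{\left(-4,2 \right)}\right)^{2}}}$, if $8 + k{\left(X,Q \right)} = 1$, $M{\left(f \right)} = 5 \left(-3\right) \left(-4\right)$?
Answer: $\frac{3940}{241367} \approx 0.016324$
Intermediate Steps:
$M{\left(f \right)} = 60$ ($M{\left(f \right)} = \left(-15\right) \left(-4\right) = 60$)
$k{\left(X,Q \right)} = -7$ ($k{\left(X,Q \right)} = -8 + 1 = -7$)
$\frac{1}{M{\left(-93 \right)} + \frac{4399 + 568}{3936 + \left(5 + k{\left(-4,2 \right)}\right)^{2}}} = \frac{1}{60 + \frac{4399 + 568}{3936 + \left(5 - 7\right)^{2}}} = \frac{1}{60 + \frac{4967}{3936 + \left(-2\right)^{2}}} = \frac{1}{60 + \frac{4967}{3936 + 4}} = \frac{1}{60 + \frac{4967}{3940}} = \frac{1}{\frac{241367}{3940}} = \frac{3940}{241367}$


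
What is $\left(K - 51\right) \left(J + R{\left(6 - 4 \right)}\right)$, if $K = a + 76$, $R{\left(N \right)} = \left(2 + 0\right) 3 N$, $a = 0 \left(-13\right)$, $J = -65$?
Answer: $-1325$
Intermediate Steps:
$a = 0$
$R{\left(N \right)} = 6 N$ ($R{\left(N \right)} = 2 \cdot 3 N = 6 N$)
$K = 76$ ($K = 0 + 76 = 76$)
$\left(K - 51\right) \left(J + R{\left(6 - 4 \right)}\right) = \left(76 - 51\right) \left(-65 + 6 \left(6 - 4\right)\right) = 25 \left(-65 + 6 \left(6 - 4\right)\right) = 25 \left(-65 + 6 \cdot 2\right) = 25 \left(-65 + 12\right) = 25 \left(-53\right) = -1325$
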